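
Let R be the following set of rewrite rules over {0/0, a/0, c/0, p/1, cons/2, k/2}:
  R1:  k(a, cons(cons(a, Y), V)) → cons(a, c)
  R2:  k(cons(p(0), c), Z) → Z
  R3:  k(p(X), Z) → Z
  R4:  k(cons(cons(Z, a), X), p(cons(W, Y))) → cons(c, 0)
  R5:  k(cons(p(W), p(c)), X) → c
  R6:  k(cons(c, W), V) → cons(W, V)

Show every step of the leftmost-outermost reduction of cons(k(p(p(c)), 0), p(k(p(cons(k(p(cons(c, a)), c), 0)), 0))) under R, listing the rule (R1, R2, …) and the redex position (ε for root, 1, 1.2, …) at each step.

cons(0, p(0))

1. cons(k(p(p(c)), 0), p(k(p(cons(k(p(cons(c, a)), c), 0)), 0)))  →  cons(0, p(k(p(cons(k(p(cons(c, a)), c), 0)), 0)))   [R3 at 1]
2. cons(0, p(k(p(cons(k(p(cons(c, a)), c), 0)), 0)))  →  cons(0, p(0))   [R3 at 2.1]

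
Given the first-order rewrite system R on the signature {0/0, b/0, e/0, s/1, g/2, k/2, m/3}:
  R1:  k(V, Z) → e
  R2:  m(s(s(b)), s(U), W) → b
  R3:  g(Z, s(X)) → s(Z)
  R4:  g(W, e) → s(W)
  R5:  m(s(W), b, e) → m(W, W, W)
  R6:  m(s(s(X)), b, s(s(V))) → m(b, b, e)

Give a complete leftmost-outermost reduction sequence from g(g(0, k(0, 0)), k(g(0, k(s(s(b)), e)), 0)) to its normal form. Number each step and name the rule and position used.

1. g(g(0, k(0, 0)), k(g(0, k(s(s(b)), e)), 0))  →  g(g(0, e), k(g(0, k(s(s(b)), e)), 0))   [R1 at 1.2]
2. g(g(0, e), k(g(0, k(s(s(b)), e)), 0))  →  g(s(0), k(g(0, k(s(s(b)), e)), 0))   [R4 at 1]
3. g(s(0), k(g(0, k(s(s(b)), e)), 0))  →  g(s(0), e)   [R1 at 2]
4. g(s(0), e)  →  s(s(0))   [R4 at ε]

s(s(0))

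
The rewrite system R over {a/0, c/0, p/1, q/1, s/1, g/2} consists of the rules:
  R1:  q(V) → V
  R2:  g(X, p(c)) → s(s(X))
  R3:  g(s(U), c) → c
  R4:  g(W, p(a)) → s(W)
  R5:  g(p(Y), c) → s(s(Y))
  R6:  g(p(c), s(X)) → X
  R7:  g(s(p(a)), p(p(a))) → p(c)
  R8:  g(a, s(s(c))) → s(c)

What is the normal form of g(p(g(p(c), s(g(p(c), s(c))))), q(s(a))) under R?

a

1. g(p(g(p(c), s(g(p(c), s(c))))), q(s(a)))  →  g(p(g(p(c), s(c))), q(s(a)))   [R6 at 1.1]
2. g(p(g(p(c), s(c))), q(s(a)))  →  g(p(c), q(s(a)))   [R6 at 1.1]
3. g(p(c), q(s(a)))  →  g(p(c), s(a))   [R1 at 2]
4. g(p(c), s(a))  →  a   [R6 at ε]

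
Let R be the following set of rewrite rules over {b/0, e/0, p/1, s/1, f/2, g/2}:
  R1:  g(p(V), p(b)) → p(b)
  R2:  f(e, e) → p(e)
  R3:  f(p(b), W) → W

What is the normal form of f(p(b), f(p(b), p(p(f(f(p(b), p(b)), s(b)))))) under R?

1. f(p(b), f(p(b), p(p(f(f(p(b), p(b)), s(b))))))  →  f(p(b), p(p(f(f(p(b), p(b)), s(b)))))   [R3 at ε]
2. f(p(b), p(p(f(f(p(b), p(b)), s(b)))))  →  p(p(f(f(p(b), p(b)), s(b))))   [R3 at ε]
3. p(p(f(f(p(b), p(b)), s(b))))  →  p(p(f(p(b), s(b))))   [R3 at 1.1.1]
4. p(p(f(p(b), s(b))))  →  p(p(s(b)))   [R3 at 1.1]

p(p(s(b)))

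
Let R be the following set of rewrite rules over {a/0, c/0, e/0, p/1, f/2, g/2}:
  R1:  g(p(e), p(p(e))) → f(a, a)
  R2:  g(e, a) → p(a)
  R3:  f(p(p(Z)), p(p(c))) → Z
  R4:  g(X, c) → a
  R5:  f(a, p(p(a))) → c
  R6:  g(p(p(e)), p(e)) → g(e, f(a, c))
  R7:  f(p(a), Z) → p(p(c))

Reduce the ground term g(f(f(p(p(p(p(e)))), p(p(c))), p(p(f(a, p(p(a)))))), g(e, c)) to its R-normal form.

1. g(f(f(p(p(p(p(e)))), p(p(c))), p(p(f(a, p(p(a)))))), g(e, c))  →  g(f(p(p(e)), p(p(f(a, p(p(a)))))), g(e, c))   [R3 at 1.1]
2. g(f(p(p(e)), p(p(f(a, p(p(a)))))), g(e, c))  →  g(f(p(p(e)), p(p(c))), g(e, c))   [R5 at 1.2.1.1]
3. g(f(p(p(e)), p(p(c))), g(e, c))  →  g(e, g(e, c))   [R3 at 1]
4. g(e, g(e, c))  →  g(e, a)   [R4 at 2]
5. g(e, a)  →  p(a)   [R2 at ε]

p(a)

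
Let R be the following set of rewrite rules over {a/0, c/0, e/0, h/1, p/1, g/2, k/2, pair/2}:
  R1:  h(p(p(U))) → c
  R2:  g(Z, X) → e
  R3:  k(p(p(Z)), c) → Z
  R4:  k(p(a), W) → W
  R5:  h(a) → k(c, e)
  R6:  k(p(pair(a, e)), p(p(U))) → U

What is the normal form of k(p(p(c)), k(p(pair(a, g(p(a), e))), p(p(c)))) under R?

c

1. k(p(p(c)), k(p(pair(a, g(p(a), e))), p(p(c))))  →  k(p(p(c)), k(p(pair(a, e)), p(p(c))))   [R2 at 2.1.1.2]
2. k(p(p(c)), k(p(pair(a, e)), p(p(c))))  →  k(p(p(c)), c)   [R6 at 2]
3. k(p(p(c)), c)  →  c   [R3 at ε]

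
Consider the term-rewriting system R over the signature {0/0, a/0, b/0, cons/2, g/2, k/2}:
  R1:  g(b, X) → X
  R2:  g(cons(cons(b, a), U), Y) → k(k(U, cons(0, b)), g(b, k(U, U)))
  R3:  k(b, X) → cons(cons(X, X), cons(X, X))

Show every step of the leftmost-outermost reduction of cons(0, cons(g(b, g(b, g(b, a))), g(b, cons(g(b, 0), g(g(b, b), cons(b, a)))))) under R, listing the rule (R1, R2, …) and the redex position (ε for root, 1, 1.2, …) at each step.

1. cons(0, cons(g(b, g(b, g(b, a))), g(b, cons(g(b, 0), g(g(b, b), cons(b, a))))))  →  cons(0, cons(g(b, g(b, a)), g(b, cons(g(b, 0), g(g(b, b), cons(b, a))))))   [R1 at 2.1]
2. cons(0, cons(g(b, g(b, a)), g(b, cons(g(b, 0), g(g(b, b), cons(b, a))))))  →  cons(0, cons(g(b, a), g(b, cons(g(b, 0), g(g(b, b), cons(b, a))))))   [R1 at 2.1]
3. cons(0, cons(g(b, a), g(b, cons(g(b, 0), g(g(b, b), cons(b, a))))))  →  cons(0, cons(a, g(b, cons(g(b, 0), g(g(b, b), cons(b, a))))))   [R1 at 2.1]
4. cons(0, cons(a, g(b, cons(g(b, 0), g(g(b, b), cons(b, a))))))  →  cons(0, cons(a, cons(g(b, 0), g(g(b, b), cons(b, a)))))   [R1 at 2.2]
5. cons(0, cons(a, cons(g(b, 0), g(g(b, b), cons(b, a)))))  →  cons(0, cons(a, cons(0, g(g(b, b), cons(b, a)))))   [R1 at 2.2.1]
6. cons(0, cons(a, cons(0, g(g(b, b), cons(b, a)))))  →  cons(0, cons(a, cons(0, g(b, cons(b, a)))))   [R1 at 2.2.2.1]
7. cons(0, cons(a, cons(0, g(b, cons(b, a)))))  →  cons(0, cons(a, cons(0, cons(b, a))))   [R1 at 2.2.2]

cons(0, cons(a, cons(0, cons(b, a))))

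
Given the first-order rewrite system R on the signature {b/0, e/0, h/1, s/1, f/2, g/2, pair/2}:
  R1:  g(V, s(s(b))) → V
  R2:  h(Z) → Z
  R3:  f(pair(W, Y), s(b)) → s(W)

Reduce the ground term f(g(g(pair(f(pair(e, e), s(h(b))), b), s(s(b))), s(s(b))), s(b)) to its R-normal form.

1. f(g(g(pair(f(pair(e, e), s(h(b))), b), s(s(b))), s(s(b))), s(b))  →  f(g(pair(f(pair(e, e), s(h(b))), b), s(s(b))), s(b))   [R1 at 1]
2. f(g(pair(f(pair(e, e), s(h(b))), b), s(s(b))), s(b))  →  f(pair(f(pair(e, e), s(h(b))), b), s(b))   [R1 at 1]
3. f(pair(f(pair(e, e), s(h(b))), b), s(b))  →  s(f(pair(e, e), s(h(b))))   [R3 at ε]
4. s(f(pair(e, e), s(h(b))))  →  s(f(pair(e, e), s(b)))   [R2 at 1.2.1]
5. s(f(pair(e, e), s(b)))  →  s(s(e))   [R3 at 1]

s(s(e))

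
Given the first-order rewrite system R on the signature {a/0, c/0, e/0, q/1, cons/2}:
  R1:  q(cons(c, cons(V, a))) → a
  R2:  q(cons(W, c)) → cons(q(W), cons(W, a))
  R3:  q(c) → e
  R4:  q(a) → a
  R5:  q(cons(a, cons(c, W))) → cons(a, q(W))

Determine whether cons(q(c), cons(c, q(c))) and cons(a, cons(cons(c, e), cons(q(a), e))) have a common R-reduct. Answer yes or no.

Reduce t₁ = cons(q(c), cons(c, q(c))):
1. cons(q(c), cons(c, q(c)))  →  cons(e, cons(c, q(c)))   [R3 at 1]
2. cons(e, cons(c, q(c)))  →  cons(e, cons(c, e))   [R3 at 2.2]

Reduce t₂ = cons(a, cons(cons(c, e), cons(q(a), e))):
1. cons(a, cons(cons(c, e), cons(q(a), e)))  →  cons(a, cons(cons(c, e), cons(a, e)))   [R4 at 2.2.1]

no — NF(t₁) = cons(e, cons(c, e)), NF(t₂) = cons(a, cons(cons(c, e), cons(a, e)))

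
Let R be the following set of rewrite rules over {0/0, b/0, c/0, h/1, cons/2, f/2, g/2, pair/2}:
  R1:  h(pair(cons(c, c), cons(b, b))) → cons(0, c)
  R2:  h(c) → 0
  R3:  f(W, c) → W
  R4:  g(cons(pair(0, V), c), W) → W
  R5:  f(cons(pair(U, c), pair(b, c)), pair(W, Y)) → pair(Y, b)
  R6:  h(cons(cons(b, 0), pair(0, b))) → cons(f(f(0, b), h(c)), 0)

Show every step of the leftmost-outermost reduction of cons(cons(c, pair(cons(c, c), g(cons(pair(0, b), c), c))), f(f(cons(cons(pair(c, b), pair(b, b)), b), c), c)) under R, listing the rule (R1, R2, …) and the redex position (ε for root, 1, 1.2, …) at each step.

cons(cons(c, pair(cons(c, c), c)), cons(cons(pair(c, b), pair(b, b)), b))

1. cons(cons(c, pair(cons(c, c), g(cons(pair(0, b), c), c))), f(f(cons(cons(pair(c, b), pair(b, b)), b), c), c))  →  cons(cons(c, pair(cons(c, c), c)), f(f(cons(cons(pair(c, b), pair(b, b)), b), c), c))   [R4 at 1.2.2]
2. cons(cons(c, pair(cons(c, c), c)), f(f(cons(cons(pair(c, b), pair(b, b)), b), c), c))  →  cons(cons(c, pair(cons(c, c), c)), f(cons(cons(pair(c, b), pair(b, b)), b), c))   [R3 at 2]
3. cons(cons(c, pair(cons(c, c), c)), f(cons(cons(pair(c, b), pair(b, b)), b), c))  →  cons(cons(c, pair(cons(c, c), c)), cons(cons(pair(c, b), pair(b, b)), b))   [R3 at 2]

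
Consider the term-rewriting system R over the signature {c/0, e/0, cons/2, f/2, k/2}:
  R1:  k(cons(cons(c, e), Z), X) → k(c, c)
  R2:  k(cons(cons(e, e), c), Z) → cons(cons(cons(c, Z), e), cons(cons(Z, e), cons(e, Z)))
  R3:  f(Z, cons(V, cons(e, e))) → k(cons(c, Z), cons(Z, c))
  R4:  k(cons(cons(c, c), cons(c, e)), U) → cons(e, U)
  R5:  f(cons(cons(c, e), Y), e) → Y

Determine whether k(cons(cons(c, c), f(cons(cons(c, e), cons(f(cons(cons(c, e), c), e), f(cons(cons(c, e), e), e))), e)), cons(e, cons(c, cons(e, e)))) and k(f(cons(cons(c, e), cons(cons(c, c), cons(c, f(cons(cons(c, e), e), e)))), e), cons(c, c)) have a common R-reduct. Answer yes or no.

no — NF(t₁) = cons(e, cons(e, cons(c, cons(e, e)))), NF(t₂) = cons(e, cons(c, c))

Reduce t₁ = k(cons(cons(c, c), f(cons(cons(c, e), cons(f(cons(cons(c, e), c), e), f(cons(cons(c, e), e), e))), e)), cons(e, cons(c, cons(e, e)))):
1. k(cons(cons(c, c), f(cons(cons(c, e), cons(f(cons(cons(c, e), c), e), f(cons(cons(c, e), e), e))), e)), cons(e, cons(c, cons(e, e))))  →  k(cons(cons(c, c), cons(f(cons(cons(c, e), c), e), f(cons(cons(c, e), e), e))), cons(e, cons(c, cons(e, e))))   [R5 at 1.2]
2. k(cons(cons(c, c), cons(f(cons(cons(c, e), c), e), f(cons(cons(c, e), e), e))), cons(e, cons(c, cons(e, e))))  →  k(cons(cons(c, c), cons(c, f(cons(cons(c, e), e), e))), cons(e, cons(c, cons(e, e))))   [R5 at 1.2.1]
3. k(cons(cons(c, c), cons(c, f(cons(cons(c, e), e), e))), cons(e, cons(c, cons(e, e))))  →  k(cons(cons(c, c), cons(c, e)), cons(e, cons(c, cons(e, e))))   [R5 at 1.2.2]
4. k(cons(cons(c, c), cons(c, e)), cons(e, cons(c, cons(e, e))))  →  cons(e, cons(e, cons(c, cons(e, e))))   [R4 at ε]

Reduce t₂ = k(f(cons(cons(c, e), cons(cons(c, c), cons(c, f(cons(cons(c, e), e), e)))), e), cons(c, c)):
1. k(f(cons(cons(c, e), cons(cons(c, c), cons(c, f(cons(cons(c, e), e), e)))), e), cons(c, c))  →  k(cons(cons(c, c), cons(c, f(cons(cons(c, e), e), e))), cons(c, c))   [R5 at 1]
2. k(cons(cons(c, c), cons(c, f(cons(cons(c, e), e), e))), cons(c, c))  →  k(cons(cons(c, c), cons(c, e)), cons(c, c))   [R5 at 1.2.2]
3. k(cons(cons(c, c), cons(c, e)), cons(c, c))  →  cons(e, cons(c, c))   [R4 at ε]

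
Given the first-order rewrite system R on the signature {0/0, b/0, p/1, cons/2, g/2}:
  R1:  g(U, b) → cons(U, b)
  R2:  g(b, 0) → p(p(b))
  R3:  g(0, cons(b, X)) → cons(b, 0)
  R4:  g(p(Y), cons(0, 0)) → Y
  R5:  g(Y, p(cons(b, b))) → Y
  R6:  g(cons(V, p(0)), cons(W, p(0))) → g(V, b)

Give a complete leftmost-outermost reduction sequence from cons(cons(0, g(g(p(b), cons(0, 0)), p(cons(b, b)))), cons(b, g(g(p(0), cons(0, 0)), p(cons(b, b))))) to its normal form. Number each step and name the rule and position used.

cons(cons(0, b), cons(b, 0))

1. cons(cons(0, g(g(p(b), cons(0, 0)), p(cons(b, b)))), cons(b, g(g(p(0), cons(0, 0)), p(cons(b, b)))))  →  cons(cons(0, g(p(b), cons(0, 0))), cons(b, g(g(p(0), cons(0, 0)), p(cons(b, b)))))   [R5 at 1.2]
2. cons(cons(0, g(p(b), cons(0, 0))), cons(b, g(g(p(0), cons(0, 0)), p(cons(b, b)))))  →  cons(cons(0, b), cons(b, g(g(p(0), cons(0, 0)), p(cons(b, b)))))   [R4 at 1.2]
3. cons(cons(0, b), cons(b, g(g(p(0), cons(0, 0)), p(cons(b, b)))))  →  cons(cons(0, b), cons(b, g(p(0), cons(0, 0))))   [R5 at 2.2]
4. cons(cons(0, b), cons(b, g(p(0), cons(0, 0))))  →  cons(cons(0, b), cons(b, 0))   [R4 at 2.2]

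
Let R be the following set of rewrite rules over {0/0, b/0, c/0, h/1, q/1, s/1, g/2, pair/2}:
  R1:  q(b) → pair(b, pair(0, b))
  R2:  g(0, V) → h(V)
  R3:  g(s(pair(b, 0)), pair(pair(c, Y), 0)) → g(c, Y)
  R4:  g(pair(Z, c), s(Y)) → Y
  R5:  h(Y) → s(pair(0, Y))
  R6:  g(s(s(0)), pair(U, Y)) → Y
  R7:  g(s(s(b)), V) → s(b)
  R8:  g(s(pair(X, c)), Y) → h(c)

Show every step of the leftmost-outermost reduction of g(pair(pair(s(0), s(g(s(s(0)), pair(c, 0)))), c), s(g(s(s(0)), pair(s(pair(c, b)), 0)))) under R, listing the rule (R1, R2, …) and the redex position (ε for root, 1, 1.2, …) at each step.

0

1. g(pair(pair(s(0), s(g(s(s(0)), pair(c, 0)))), c), s(g(s(s(0)), pair(s(pair(c, b)), 0))))  →  g(s(s(0)), pair(s(pair(c, b)), 0))   [R4 at ε]
2. g(s(s(0)), pair(s(pair(c, b)), 0))  →  0   [R6 at ε]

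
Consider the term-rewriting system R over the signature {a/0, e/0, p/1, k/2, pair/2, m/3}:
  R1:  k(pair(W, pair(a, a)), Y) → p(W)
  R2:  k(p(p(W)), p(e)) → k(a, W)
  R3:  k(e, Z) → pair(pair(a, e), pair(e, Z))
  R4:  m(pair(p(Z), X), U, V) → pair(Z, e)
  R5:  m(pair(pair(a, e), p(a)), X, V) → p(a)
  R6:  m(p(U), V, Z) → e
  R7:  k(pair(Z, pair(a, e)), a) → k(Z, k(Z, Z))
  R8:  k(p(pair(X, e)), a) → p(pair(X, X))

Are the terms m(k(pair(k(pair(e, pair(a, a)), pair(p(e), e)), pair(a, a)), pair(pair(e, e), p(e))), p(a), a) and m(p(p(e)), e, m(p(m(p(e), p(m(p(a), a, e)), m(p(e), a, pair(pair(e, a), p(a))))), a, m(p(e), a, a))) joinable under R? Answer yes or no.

yes — NF(t₁) = e, NF(t₂) = e

Reduce t₁ = m(k(pair(k(pair(e, pair(a, a)), pair(p(e), e)), pair(a, a)), pair(pair(e, e), p(e))), p(a), a):
1. m(k(pair(k(pair(e, pair(a, a)), pair(p(e), e)), pair(a, a)), pair(pair(e, e), p(e))), p(a), a)  →  m(p(k(pair(e, pair(a, a)), pair(p(e), e))), p(a), a)   [R1 at 1]
2. m(p(k(pair(e, pair(a, a)), pair(p(e), e))), p(a), a)  →  e   [R6 at ε]

Reduce t₂ = m(p(p(e)), e, m(p(m(p(e), p(m(p(a), a, e)), m(p(e), a, pair(pair(e, a), p(a))))), a, m(p(e), a, a))):
1. m(p(p(e)), e, m(p(m(p(e), p(m(p(a), a, e)), m(p(e), a, pair(pair(e, a), p(a))))), a, m(p(e), a, a)))  →  e   [R6 at ε]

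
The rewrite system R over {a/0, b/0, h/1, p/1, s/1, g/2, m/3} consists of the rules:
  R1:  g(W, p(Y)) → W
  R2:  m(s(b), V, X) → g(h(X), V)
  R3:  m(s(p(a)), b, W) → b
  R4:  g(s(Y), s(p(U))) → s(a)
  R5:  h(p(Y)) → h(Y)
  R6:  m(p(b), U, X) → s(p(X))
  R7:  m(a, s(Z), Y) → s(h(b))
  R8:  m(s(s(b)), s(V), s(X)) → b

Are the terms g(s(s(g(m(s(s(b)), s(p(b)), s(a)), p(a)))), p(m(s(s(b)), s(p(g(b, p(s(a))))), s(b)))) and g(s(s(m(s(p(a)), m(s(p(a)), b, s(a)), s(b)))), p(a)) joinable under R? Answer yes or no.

yes — NF(t₁) = s(s(b)), NF(t₂) = s(s(b))

Reduce t₁ = g(s(s(g(m(s(s(b)), s(p(b)), s(a)), p(a)))), p(m(s(s(b)), s(p(g(b, p(s(a))))), s(b)))):
1. g(s(s(g(m(s(s(b)), s(p(b)), s(a)), p(a)))), p(m(s(s(b)), s(p(g(b, p(s(a))))), s(b))))  →  s(s(g(m(s(s(b)), s(p(b)), s(a)), p(a))))   [R1 at ε]
2. s(s(g(m(s(s(b)), s(p(b)), s(a)), p(a))))  →  s(s(m(s(s(b)), s(p(b)), s(a))))   [R1 at 1.1]
3. s(s(m(s(s(b)), s(p(b)), s(a))))  →  s(s(b))   [R8 at 1.1]

Reduce t₂ = g(s(s(m(s(p(a)), m(s(p(a)), b, s(a)), s(b)))), p(a)):
1. g(s(s(m(s(p(a)), m(s(p(a)), b, s(a)), s(b)))), p(a))  →  s(s(m(s(p(a)), m(s(p(a)), b, s(a)), s(b))))   [R1 at ε]
2. s(s(m(s(p(a)), m(s(p(a)), b, s(a)), s(b))))  →  s(s(m(s(p(a)), b, s(b))))   [R3 at 1.1.2]
3. s(s(m(s(p(a)), b, s(b))))  →  s(s(b))   [R3 at 1.1]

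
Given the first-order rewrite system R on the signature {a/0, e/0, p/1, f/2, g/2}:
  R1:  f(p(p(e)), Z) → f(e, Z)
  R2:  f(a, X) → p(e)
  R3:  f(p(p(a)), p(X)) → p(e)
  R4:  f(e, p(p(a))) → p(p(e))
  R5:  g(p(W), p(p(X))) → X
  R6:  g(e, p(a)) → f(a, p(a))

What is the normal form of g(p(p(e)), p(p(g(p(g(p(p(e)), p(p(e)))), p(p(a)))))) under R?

1. g(p(p(e)), p(p(g(p(g(p(p(e)), p(p(e)))), p(p(a))))))  →  g(p(g(p(p(e)), p(p(e)))), p(p(a)))   [R5 at ε]
2. g(p(g(p(p(e)), p(p(e)))), p(p(a)))  →  a   [R5 at ε]

a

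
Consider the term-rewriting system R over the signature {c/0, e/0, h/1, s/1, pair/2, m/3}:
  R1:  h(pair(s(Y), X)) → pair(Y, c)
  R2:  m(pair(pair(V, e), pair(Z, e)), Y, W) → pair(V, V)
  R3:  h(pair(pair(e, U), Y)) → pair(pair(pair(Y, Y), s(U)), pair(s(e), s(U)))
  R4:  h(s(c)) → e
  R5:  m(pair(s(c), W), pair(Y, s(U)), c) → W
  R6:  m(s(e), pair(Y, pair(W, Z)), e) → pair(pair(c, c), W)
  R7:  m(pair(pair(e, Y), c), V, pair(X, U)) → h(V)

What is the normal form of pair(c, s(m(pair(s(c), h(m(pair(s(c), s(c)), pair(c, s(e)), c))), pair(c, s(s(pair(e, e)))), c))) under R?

1. pair(c, s(m(pair(s(c), h(m(pair(s(c), s(c)), pair(c, s(e)), c))), pair(c, s(s(pair(e, e)))), c)))  →  pair(c, s(h(m(pair(s(c), s(c)), pair(c, s(e)), c))))   [R5 at 2.1]
2. pair(c, s(h(m(pair(s(c), s(c)), pair(c, s(e)), c))))  →  pair(c, s(h(s(c))))   [R5 at 2.1.1]
3. pair(c, s(h(s(c))))  →  pair(c, s(e))   [R4 at 2.1]

pair(c, s(e))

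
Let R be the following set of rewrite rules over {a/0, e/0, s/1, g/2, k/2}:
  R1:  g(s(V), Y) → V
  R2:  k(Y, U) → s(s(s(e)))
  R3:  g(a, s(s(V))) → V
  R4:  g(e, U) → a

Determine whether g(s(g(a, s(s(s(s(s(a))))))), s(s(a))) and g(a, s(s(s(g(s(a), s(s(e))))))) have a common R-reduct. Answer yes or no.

no — NF(t₁) = s(s(s(a))), NF(t₂) = s(a)

Reduce t₁ = g(s(g(a, s(s(s(s(s(a))))))), s(s(a))):
1. g(s(g(a, s(s(s(s(s(a))))))), s(s(a)))  →  g(a, s(s(s(s(s(a))))))   [R1 at ε]
2. g(a, s(s(s(s(s(a))))))  →  s(s(s(a)))   [R3 at ε]

Reduce t₂ = g(a, s(s(s(g(s(a), s(s(e))))))):
1. g(a, s(s(s(g(s(a), s(s(e)))))))  →  s(g(s(a), s(s(e))))   [R3 at ε]
2. s(g(s(a), s(s(e))))  →  s(a)   [R1 at 1]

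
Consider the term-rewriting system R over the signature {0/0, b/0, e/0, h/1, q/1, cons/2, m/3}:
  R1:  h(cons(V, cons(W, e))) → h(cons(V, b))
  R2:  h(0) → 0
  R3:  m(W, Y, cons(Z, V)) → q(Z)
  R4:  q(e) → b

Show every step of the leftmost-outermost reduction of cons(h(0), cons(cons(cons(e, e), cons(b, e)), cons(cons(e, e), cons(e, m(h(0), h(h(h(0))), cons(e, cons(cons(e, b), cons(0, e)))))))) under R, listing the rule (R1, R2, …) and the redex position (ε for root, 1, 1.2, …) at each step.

1. cons(h(0), cons(cons(cons(e, e), cons(b, e)), cons(cons(e, e), cons(e, m(h(0), h(h(h(0))), cons(e, cons(cons(e, b), cons(0, e))))))))  →  cons(0, cons(cons(cons(e, e), cons(b, e)), cons(cons(e, e), cons(e, m(h(0), h(h(h(0))), cons(e, cons(cons(e, b), cons(0, e))))))))   [R2 at 1]
2. cons(0, cons(cons(cons(e, e), cons(b, e)), cons(cons(e, e), cons(e, m(h(0), h(h(h(0))), cons(e, cons(cons(e, b), cons(0, e))))))))  →  cons(0, cons(cons(cons(e, e), cons(b, e)), cons(cons(e, e), cons(e, q(e)))))   [R3 at 2.2.2.2]
3. cons(0, cons(cons(cons(e, e), cons(b, e)), cons(cons(e, e), cons(e, q(e)))))  →  cons(0, cons(cons(cons(e, e), cons(b, e)), cons(cons(e, e), cons(e, b))))   [R4 at 2.2.2.2]

cons(0, cons(cons(cons(e, e), cons(b, e)), cons(cons(e, e), cons(e, b))))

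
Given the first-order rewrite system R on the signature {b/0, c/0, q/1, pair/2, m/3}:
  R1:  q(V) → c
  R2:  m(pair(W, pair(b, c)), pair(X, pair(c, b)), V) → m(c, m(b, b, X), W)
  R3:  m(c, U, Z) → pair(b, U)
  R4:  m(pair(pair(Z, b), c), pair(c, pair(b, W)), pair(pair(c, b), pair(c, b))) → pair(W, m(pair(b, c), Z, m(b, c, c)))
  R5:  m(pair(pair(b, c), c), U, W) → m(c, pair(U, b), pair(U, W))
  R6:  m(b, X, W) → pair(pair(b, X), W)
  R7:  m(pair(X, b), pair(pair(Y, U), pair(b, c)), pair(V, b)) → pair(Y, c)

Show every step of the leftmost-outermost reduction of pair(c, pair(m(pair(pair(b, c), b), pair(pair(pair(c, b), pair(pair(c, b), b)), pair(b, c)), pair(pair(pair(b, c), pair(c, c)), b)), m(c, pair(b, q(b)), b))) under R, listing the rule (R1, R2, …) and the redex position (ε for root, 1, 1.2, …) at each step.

1. pair(c, pair(m(pair(pair(b, c), b), pair(pair(pair(c, b), pair(pair(c, b), b)), pair(b, c)), pair(pair(pair(b, c), pair(c, c)), b)), m(c, pair(b, q(b)), b)))  →  pair(c, pair(pair(pair(c, b), c), m(c, pair(b, q(b)), b)))   [R7 at 2.1]
2. pair(c, pair(pair(pair(c, b), c), m(c, pair(b, q(b)), b)))  →  pair(c, pair(pair(pair(c, b), c), pair(b, pair(b, q(b)))))   [R3 at 2.2]
3. pair(c, pair(pair(pair(c, b), c), pair(b, pair(b, q(b)))))  →  pair(c, pair(pair(pair(c, b), c), pair(b, pair(b, c))))   [R1 at 2.2.2.2]

pair(c, pair(pair(pair(c, b), c), pair(b, pair(b, c))))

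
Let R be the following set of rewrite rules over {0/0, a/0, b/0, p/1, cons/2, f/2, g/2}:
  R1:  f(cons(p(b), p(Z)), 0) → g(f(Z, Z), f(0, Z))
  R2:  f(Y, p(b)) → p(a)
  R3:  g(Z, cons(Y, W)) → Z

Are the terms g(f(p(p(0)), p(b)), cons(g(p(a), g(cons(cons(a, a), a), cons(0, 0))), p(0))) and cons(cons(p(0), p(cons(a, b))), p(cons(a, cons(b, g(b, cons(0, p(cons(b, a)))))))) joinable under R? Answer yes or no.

Reduce t₁ = g(f(p(p(0)), p(b)), cons(g(p(a), g(cons(cons(a, a), a), cons(0, 0))), p(0))):
1. g(f(p(p(0)), p(b)), cons(g(p(a), g(cons(cons(a, a), a), cons(0, 0))), p(0)))  →  f(p(p(0)), p(b))   [R3 at ε]
2. f(p(p(0)), p(b))  →  p(a)   [R2 at ε]

Reduce t₂ = cons(cons(p(0), p(cons(a, b))), p(cons(a, cons(b, g(b, cons(0, p(cons(b, a)))))))):
1. cons(cons(p(0), p(cons(a, b))), p(cons(a, cons(b, g(b, cons(0, p(cons(b, a))))))))  →  cons(cons(p(0), p(cons(a, b))), p(cons(a, cons(b, b))))   [R3 at 2.1.2.2]

no — NF(t₁) = p(a), NF(t₂) = cons(cons(p(0), p(cons(a, b))), p(cons(a, cons(b, b))))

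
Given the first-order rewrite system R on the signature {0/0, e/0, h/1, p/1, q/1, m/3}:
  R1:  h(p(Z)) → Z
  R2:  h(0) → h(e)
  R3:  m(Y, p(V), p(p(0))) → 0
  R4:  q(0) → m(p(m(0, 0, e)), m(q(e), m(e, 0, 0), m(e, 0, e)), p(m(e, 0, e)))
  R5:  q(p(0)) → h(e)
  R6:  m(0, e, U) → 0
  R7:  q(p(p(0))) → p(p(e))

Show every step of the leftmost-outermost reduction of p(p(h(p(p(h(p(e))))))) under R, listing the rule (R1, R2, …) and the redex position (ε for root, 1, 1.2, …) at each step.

1. p(p(h(p(p(h(p(e)))))))  →  p(p(p(h(p(e)))))   [R1 at 1.1]
2. p(p(p(h(p(e)))))  →  p(p(p(e)))   [R1 at 1.1.1]

p(p(p(e)))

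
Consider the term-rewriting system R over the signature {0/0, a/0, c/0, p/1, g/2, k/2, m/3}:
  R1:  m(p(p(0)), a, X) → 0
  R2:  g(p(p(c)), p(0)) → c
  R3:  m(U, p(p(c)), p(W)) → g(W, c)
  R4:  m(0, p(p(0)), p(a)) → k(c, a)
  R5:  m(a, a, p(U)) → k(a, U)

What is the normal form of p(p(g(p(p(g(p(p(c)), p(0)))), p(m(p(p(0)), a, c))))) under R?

p(p(c))

1. p(p(g(p(p(g(p(p(c)), p(0)))), p(m(p(p(0)), a, c)))))  →  p(p(g(p(p(c)), p(m(p(p(0)), a, c)))))   [R2 at 1.1.1.1.1]
2. p(p(g(p(p(c)), p(m(p(p(0)), a, c)))))  →  p(p(g(p(p(c)), p(0))))   [R1 at 1.1.2.1]
3. p(p(g(p(p(c)), p(0))))  →  p(p(c))   [R2 at 1.1]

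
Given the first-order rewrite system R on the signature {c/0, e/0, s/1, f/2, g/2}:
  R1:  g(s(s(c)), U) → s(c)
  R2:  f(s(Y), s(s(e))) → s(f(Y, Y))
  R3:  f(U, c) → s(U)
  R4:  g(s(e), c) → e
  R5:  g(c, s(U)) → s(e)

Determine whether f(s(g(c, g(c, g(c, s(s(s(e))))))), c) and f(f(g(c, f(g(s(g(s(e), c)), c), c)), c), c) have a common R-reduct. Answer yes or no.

yes — NF(t₁) = s(s(s(e))), NF(t₂) = s(s(s(e)))

Reduce t₁ = f(s(g(c, g(c, g(c, s(s(s(e))))))), c):
1. f(s(g(c, g(c, g(c, s(s(s(e))))))), c)  →  s(s(g(c, g(c, g(c, s(s(s(e))))))))   [R3 at ε]
2. s(s(g(c, g(c, g(c, s(s(s(e))))))))  →  s(s(g(c, g(c, s(e)))))   [R5 at 1.1.2.2]
3. s(s(g(c, g(c, s(e)))))  →  s(s(g(c, s(e))))   [R5 at 1.1.2]
4. s(s(g(c, s(e))))  →  s(s(s(e)))   [R5 at 1.1]

Reduce t₂ = f(f(g(c, f(g(s(g(s(e), c)), c), c)), c), c):
1. f(f(g(c, f(g(s(g(s(e), c)), c), c)), c), c)  →  s(f(g(c, f(g(s(g(s(e), c)), c), c)), c))   [R3 at ε]
2. s(f(g(c, f(g(s(g(s(e), c)), c), c)), c))  →  s(s(g(c, f(g(s(g(s(e), c)), c), c))))   [R3 at 1]
3. s(s(g(c, f(g(s(g(s(e), c)), c), c))))  →  s(s(g(c, s(g(s(g(s(e), c)), c)))))   [R3 at 1.1.2]
4. s(s(g(c, s(g(s(g(s(e), c)), c)))))  →  s(s(s(e)))   [R5 at 1.1]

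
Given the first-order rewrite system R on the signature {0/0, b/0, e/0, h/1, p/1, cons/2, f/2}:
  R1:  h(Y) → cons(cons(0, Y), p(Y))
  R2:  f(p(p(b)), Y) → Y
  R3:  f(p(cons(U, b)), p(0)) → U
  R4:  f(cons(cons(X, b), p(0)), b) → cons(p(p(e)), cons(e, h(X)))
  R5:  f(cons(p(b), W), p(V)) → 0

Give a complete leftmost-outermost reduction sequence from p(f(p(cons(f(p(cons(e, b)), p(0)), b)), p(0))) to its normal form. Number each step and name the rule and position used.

p(e)

1. p(f(p(cons(f(p(cons(e, b)), p(0)), b)), p(0)))  →  p(f(p(cons(e, b)), p(0)))   [R3 at 1]
2. p(f(p(cons(e, b)), p(0)))  →  p(e)   [R3 at 1]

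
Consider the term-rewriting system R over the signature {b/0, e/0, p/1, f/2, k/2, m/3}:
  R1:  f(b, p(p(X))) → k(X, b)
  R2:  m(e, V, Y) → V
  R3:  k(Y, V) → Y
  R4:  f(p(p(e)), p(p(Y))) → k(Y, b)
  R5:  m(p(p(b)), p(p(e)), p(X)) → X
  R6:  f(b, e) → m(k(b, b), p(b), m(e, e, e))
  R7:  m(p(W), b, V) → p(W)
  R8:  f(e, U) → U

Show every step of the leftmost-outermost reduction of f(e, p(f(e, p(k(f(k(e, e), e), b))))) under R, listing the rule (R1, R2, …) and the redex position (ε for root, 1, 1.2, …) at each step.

p(p(e))

1. f(e, p(f(e, p(k(f(k(e, e), e), b)))))  →  p(f(e, p(k(f(k(e, e), e), b))))   [R8 at ε]
2. p(f(e, p(k(f(k(e, e), e), b))))  →  p(p(k(f(k(e, e), e), b)))   [R8 at 1]
3. p(p(k(f(k(e, e), e), b)))  →  p(p(f(k(e, e), e)))   [R3 at 1.1]
4. p(p(f(k(e, e), e)))  →  p(p(f(e, e)))   [R3 at 1.1.1]
5. p(p(f(e, e)))  →  p(p(e))   [R8 at 1.1]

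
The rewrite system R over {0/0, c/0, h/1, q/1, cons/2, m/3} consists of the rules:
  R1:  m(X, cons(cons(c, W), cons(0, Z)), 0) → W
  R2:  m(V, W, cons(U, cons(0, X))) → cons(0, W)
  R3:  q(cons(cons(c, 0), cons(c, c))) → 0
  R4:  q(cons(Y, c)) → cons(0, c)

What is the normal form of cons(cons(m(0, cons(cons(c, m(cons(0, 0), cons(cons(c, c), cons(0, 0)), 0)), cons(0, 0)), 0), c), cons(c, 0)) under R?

1. cons(cons(m(0, cons(cons(c, m(cons(0, 0), cons(cons(c, c), cons(0, 0)), 0)), cons(0, 0)), 0), c), cons(c, 0))  →  cons(cons(m(cons(0, 0), cons(cons(c, c), cons(0, 0)), 0), c), cons(c, 0))   [R1 at 1.1]
2. cons(cons(m(cons(0, 0), cons(cons(c, c), cons(0, 0)), 0), c), cons(c, 0))  →  cons(cons(c, c), cons(c, 0))   [R1 at 1.1]

cons(cons(c, c), cons(c, 0))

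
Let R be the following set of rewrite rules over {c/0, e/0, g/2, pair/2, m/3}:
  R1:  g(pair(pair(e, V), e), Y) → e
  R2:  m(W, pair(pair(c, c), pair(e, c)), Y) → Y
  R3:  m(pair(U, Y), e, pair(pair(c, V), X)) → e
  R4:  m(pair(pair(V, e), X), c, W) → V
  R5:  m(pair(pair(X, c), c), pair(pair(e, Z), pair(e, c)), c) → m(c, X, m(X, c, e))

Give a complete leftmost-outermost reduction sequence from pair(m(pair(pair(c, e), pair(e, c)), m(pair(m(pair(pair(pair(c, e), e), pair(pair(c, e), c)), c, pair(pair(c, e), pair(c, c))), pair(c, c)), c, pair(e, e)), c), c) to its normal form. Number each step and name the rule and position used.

pair(c, c)

1. pair(m(pair(pair(c, e), pair(e, c)), m(pair(m(pair(pair(pair(c, e), e), pair(pair(c, e), c)), c, pair(pair(c, e), pair(c, c))), pair(c, c)), c, pair(e, e)), c), c)  →  pair(m(pair(pair(c, e), pair(e, c)), m(pair(pair(c, e), pair(c, c)), c, pair(e, e)), c), c)   [R4 at 1.2.1.1]
2. pair(m(pair(pair(c, e), pair(e, c)), m(pair(pair(c, e), pair(c, c)), c, pair(e, e)), c), c)  →  pair(m(pair(pair(c, e), pair(e, c)), c, c), c)   [R4 at 1.2]
3. pair(m(pair(pair(c, e), pair(e, c)), c, c), c)  →  pair(c, c)   [R4 at 1]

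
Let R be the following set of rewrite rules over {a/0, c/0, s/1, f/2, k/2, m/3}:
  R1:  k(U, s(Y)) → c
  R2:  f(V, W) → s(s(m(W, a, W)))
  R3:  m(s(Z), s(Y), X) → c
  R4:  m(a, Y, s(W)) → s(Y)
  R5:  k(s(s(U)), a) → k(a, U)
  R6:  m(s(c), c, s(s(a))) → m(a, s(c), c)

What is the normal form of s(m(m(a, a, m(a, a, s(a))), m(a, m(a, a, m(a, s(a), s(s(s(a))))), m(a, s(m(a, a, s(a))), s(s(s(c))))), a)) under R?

1. s(m(m(a, a, m(a, a, s(a))), m(a, m(a, a, m(a, s(a), s(s(s(a))))), m(a, s(m(a, a, s(a))), s(s(s(c))))), a))  →  s(m(m(a, a, s(a)), m(a, m(a, a, m(a, s(a), s(s(s(a))))), m(a, s(m(a, a, s(a))), s(s(s(c))))), a))   [R4 at 1.1.3]
2. s(m(m(a, a, s(a)), m(a, m(a, a, m(a, s(a), s(s(s(a))))), m(a, s(m(a, a, s(a))), s(s(s(c))))), a))  →  s(m(s(a), m(a, m(a, a, m(a, s(a), s(s(s(a))))), m(a, s(m(a, a, s(a))), s(s(s(c))))), a))   [R4 at 1.1]
3. s(m(s(a), m(a, m(a, a, m(a, s(a), s(s(s(a))))), m(a, s(m(a, a, s(a))), s(s(s(c))))), a))  →  s(m(s(a), m(a, m(a, a, s(s(a))), m(a, s(m(a, a, s(a))), s(s(s(c))))), a))   [R4 at 1.2.2.3]
4. s(m(s(a), m(a, m(a, a, s(s(a))), m(a, s(m(a, a, s(a))), s(s(s(c))))), a))  →  s(m(s(a), m(a, s(a), m(a, s(m(a, a, s(a))), s(s(s(c))))), a))   [R4 at 1.2.2]
5. s(m(s(a), m(a, s(a), m(a, s(m(a, a, s(a))), s(s(s(c))))), a))  →  s(m(s(a), m(a, s(a), s(s(m(a, a, s(a))))), a))   [R4 at 1.2.3]
6. s(m(s(a), m(a, s(a), s(s(m(a, a, s(a))))), a))  →  s(m(s(a), s(s(a)), a))   [R4 at 1.2]
7. s(m(s(a), s(s(a)), a))  →  s(c)   [R3 at 1]

s(c)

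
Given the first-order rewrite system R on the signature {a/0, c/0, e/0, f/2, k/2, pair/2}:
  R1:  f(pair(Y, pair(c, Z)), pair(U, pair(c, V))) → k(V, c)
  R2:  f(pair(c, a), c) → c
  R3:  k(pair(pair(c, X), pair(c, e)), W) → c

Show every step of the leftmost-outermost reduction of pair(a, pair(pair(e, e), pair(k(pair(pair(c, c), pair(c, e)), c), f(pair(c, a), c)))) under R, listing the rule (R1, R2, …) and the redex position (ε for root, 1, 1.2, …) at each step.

1. pair(a, pair(pair(e, e), pair(k(pair(pair(c, c), pair(c, e)), c), f(pair(c, a), c))))  →  pair(a, pair(pair(e, e), pair(c, f(pair(c, a), c))))   [R3 at 2.2.1]
2. pair(a, pair(pair(e, e), pair(c, f(pair(c, a), c))))  →  pair(a, pair(pair(e, e), pair(c, c)))   [R2 at 2.2.2]

pair(a, pair(pair(e, e), pair(c, c)))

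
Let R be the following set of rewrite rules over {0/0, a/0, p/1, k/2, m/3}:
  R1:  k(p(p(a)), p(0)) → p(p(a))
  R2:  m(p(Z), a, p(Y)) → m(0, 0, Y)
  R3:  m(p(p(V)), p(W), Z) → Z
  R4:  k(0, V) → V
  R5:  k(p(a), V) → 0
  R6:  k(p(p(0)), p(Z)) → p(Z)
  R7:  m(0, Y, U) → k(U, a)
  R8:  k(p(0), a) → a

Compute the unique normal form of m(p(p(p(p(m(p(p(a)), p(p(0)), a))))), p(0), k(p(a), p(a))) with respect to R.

1. m(p(p(p(p(m(p(p(a)), p(p(0)), a))))), p(0), k(p(a), p(a)))  →  k(p(a), p(a))   [R3 at ε]
2. k(p(a), p(a))  →  0   [R5 at ε]

0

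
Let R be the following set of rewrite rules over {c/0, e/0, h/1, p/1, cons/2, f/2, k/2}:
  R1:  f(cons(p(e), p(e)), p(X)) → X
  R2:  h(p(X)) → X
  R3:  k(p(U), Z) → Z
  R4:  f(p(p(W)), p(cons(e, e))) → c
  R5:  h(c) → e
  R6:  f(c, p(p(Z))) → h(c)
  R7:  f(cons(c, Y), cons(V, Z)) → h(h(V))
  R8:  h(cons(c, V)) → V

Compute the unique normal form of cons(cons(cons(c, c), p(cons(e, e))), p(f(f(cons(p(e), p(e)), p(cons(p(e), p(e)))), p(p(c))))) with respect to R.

cons(cons(cons(c, c), p(cons(e, e))), p(p(c)))

1. cons(cons(cons(c, c), p(cons(e, e))), p(f(f(cons(p(e), p(e)), p(cons(p(e), p(e)))), p(p(c)))))  →  cons(cons(cons(c, c), p(cons(e, e))), p(f(cons(p(e), p(e)), p(p(c)))))   [R1 at 2.1.1]
2. cons(cons(cons(c, c), p(cons(e, e))), p(f(cons(p(e), p(e)), p(p(c)))))  →  cons(cons(cons(c, c), p(cons(e, e))), p(p(c)))   [R1 at 2.1]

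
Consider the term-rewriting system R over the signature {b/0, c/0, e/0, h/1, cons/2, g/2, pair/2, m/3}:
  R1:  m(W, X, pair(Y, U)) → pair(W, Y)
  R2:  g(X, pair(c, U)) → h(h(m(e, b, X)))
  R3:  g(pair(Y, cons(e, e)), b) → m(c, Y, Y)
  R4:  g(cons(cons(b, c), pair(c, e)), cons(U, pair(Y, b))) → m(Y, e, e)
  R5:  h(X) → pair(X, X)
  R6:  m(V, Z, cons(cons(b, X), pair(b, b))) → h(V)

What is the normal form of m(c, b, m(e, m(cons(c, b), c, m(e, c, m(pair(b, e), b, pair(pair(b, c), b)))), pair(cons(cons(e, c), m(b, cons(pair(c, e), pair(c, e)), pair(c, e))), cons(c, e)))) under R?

1. m(c, b, m(e, m(cons(c, b), c, m(e, c, m(pair(b, e), b, pair(pair(b, c), b)))), pair(cons(cons(e, c), m(b, cons(pair(c, e), pair(c, e)), pair(c, e))), cons(c, e))))  →  m(c, b, pair(e, cons(cons(e, c), m(b, cons(pair(c, e), pair(c, e)), pair(c, e)))))   [R1 at 3]
2. m(c, b, pair(e, cons(cons(e, c), m(b, cons(pair(c, e), pair(c, e)), pair(c, e)))))  →  pair(c, e)   [R1 at ε]

pair(c, e)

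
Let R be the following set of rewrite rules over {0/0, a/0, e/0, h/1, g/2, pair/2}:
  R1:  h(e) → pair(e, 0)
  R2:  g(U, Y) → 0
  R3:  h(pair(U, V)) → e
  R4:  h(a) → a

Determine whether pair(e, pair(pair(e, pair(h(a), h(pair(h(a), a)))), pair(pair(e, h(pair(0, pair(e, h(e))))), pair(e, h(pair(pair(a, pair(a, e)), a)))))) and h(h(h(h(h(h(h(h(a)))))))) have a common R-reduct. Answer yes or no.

no — NF(t₁) = pair(e, pair(pair(e, pair(a, e)), pair(pair(e, e), pair(e, e)))), NF(t₂) = a

Reduce t₁ = pair(e, pair(pair(e, pair(h(a), h(pair(h(a), a)))), pair(pair(e, h(pair(0, pair(e, h(e))))), pair(e, h(pair(pair(a, pair(a, e)), a)))))):
1. pair(e, pair(pair(e, pair(h(a), h(pair(h(a), a)))), pair(pair(e, h(pair(0, pair(e, h(e))))), pair(e, h(pair(pair(a, pair(a, e)), a))))))  →  pair(e, pair(pair(e, pair(a, h(pair(h(a), a)))), pair(pair(e, h(pair(0, pair(e, h(e))))), pair(e, h(pair(pair(a, pair(a, e)), a))))))   [R4 at 2.1.2.1]
2. pair(e, pair(pair(e, pair(a, h(pair(h(a), a)))), pair(pair(e, h(pair(0, pair(e, h(e))))), pair(e, h(pair(pair(a, pair(a, e)), a))))))  →  pair(e, pair(pair(e, pair(a, e)), pair(pair(e, h(pair(0, pair(e, h(e))))), pair(e, h(pair(pair(a, pair(a, e)), a))))))   [R3 at 2.1.2.2]
3. pair(e, pair(pair(e, pair(a, e)), pair(pair(e, h(pair(0, pair(e, h(e))))), pair(e, h(pair(pair(a, pair(a, e)), a))))))  →  pair(e, pair(pair(e, pair(a, e)), pair(pair(e, e), pair(e, h(pair(pair(a, pair(a, e)), a))))))   [R3 at 2.2.1.2]
4. pair(e, pair(pair(e, pair(a, e)), pair(pair(e, e), pair(e, h(pair(pair(a, pair(a, e)), a))))))  →  pair(e, pair(pair(e, pair(a, e)), pair(pair(e, e), pair(e, e))))   [R3 at 2.2.2.2]

Reduce t₂ = h(h(h(h(h(h(h(h(a)))))))):
1. h(h(h(h(h(h(h(h(a))))))))  →  h(h(h(h(h(h(h(a)))))))   [R4 at 1.1.1.1.1.1.1]
2. h(h(h(h(h(h(h(a)))))))  →  h(h(h(h(h(h(a))))))   [R4 at 1.1.1.1.1.1]
3. h(h(h(h(h(h(a))))))  →  h(h(h(h(h(a)))))   [R4 at 1.1.1.1.1]
4. h(h(h(h(h(a)))))  →  h(h(h(h(a))))   [R4 at 1.1.1.1]
5. h(h(h(h(a))))  →  h(h(h(a)))   [R4 at 1.1.1]
6. h(h(h(a)))  →  h(h(a))   [R4 at 1.1]
7. h(h(a))  →  h(a)   [R4 at 1]
8. h(a)  →  a   [R4 at ε]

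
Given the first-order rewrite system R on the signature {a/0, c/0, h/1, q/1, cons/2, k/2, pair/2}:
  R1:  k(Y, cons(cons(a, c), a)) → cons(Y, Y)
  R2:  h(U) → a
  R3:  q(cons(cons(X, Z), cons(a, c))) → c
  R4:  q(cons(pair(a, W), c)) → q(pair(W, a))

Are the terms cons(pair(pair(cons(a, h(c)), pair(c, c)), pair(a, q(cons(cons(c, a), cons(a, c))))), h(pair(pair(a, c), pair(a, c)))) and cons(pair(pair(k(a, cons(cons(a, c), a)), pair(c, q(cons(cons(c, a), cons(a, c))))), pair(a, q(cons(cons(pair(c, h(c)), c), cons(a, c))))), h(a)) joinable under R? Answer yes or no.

Reduce t₁ = cons(pair(pair(cons(a, h(c)), pair(c, c)), pair(a, q(cons(cons(c, a), cons(a, c))))), h(pair(pair(a, c), pair(a, c)))):
1. cons(pair(pair(cons(a, h(c)), pair(c, c)), pair(a, q(cons(cons(c, a), cons(a, c))))), h(pair(pair(a, c), pair(a, c))))  →  cons(pair(pair(cons(a, a), pair(c, c)), pair(a, q(cons(cons(c, a), cons(a, c))))), h(pair(pair(a, c), pair(a, c))))   [R2 at 1.1.1.2]
2. cons(pair(pair(cons(a, a), pair(c, c)), pair(a, q(cons(cons(c, a), cons(a, c))))), h(pair(pair(a, c), pair(a, c))))  →  cons(pair(pair(cons(a, a), pair(c, c)), pair(a, c)), h(pair(pair(a, c), pair(a, c))))   [R3 at 1.2.2]
3. cons(pair(pair(cons(a, a), pair(c, c)), pair(a, c)), h(pair(pair(a, c), pair(a, c))))  →  cons(pair(pair(cons(a, a), pair(c, c)), pair(a, c)), a)   [R2 at 2]

Reduce t₂ = cons(pair(pair(k(a, cons(cons(a, c), a)), pair(c, q(cons(cons(c, a), cons(a, c))))), pair(a, q(cons(cons(pair(c, h(c)), c), cons(a, c))))), h(a)):
1. cons(pair(pair(k(a, cons(cons(a, c), a)), pair(c, q(cons(cons(c, a), cons(a, c))))), pair(a, q(cons(cons(pair(c, h(c)), c), cons(a, c))))), h(a))  →  cons(pair(pair(cons(a, a), pair(c, q(cons(cons(c, a), cons(a, c))))), pair(a, q(cons(cons(pair(c, h(c)), c), cons(a, c))))), h(a))   [R1 at 1.1.1]
2. cons(pair(pair(cons(a, a), pair(c, q(cons(cons(c, a), cons(a, c))))), pair(a, q(cons(cons(pair(c, h(c)), c), cons(a, c))))), h(a))  →  cons(pair(pair(cons(a, a), pair(c, c)), pair(a, q(cons(cons(pair(c, h(c)), c), cons(a, c))))), h(a))   [R3 at 1.1.2.2]
3. cons(pair(pair(cons(a, a), pair(c, c)), pair(a, q(cons(cons(pair(c, h(c)), c), cons(a, c))))), h(a))  →  cons(pair(pair(cons(a, a), pair(c, c)), pair(a, c)), h(a))   [R3 at 1.2.2]
4. cons(pair(pair(cons(a, a), pair(c, c)), pair(a, c)), h(a))  →  cons(pair(pair(cons(a, a), pair(c, c)), pair(a, c)), a)   [R2 at 2]

yes — NF(t₁) = cons(pair(pair(cons(a, a), pair(c, c)), pair(a, c)), a), NF(t₂) = cons(pair(pair(cons(a, a), pair(c, c)), pair(a, c)), a)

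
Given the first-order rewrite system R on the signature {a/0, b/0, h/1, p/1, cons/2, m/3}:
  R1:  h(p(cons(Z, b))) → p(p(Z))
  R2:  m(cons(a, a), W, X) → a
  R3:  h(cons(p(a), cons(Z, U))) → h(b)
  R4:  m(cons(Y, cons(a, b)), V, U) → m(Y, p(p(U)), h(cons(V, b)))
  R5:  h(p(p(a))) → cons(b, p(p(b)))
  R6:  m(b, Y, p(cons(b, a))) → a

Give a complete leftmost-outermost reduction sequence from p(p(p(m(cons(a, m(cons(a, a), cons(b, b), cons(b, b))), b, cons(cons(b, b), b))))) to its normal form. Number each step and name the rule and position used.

1. p(p(p(m(cons(a, m(cons(a, a), cons(b, b), cons(b, b))), b, cons(cons(b, b), b)))))  →  p(p(p(m(cons(a, a), b, cons(cons(b, b), b)))))   [R2 at 1.1.1.1.2]
2. p(p(p(m(cons(a, a), b, cons(cons(b, b), b)))))  →  p(p(p(a)))   [R2 at 1.1.1]

p(p(p(a)))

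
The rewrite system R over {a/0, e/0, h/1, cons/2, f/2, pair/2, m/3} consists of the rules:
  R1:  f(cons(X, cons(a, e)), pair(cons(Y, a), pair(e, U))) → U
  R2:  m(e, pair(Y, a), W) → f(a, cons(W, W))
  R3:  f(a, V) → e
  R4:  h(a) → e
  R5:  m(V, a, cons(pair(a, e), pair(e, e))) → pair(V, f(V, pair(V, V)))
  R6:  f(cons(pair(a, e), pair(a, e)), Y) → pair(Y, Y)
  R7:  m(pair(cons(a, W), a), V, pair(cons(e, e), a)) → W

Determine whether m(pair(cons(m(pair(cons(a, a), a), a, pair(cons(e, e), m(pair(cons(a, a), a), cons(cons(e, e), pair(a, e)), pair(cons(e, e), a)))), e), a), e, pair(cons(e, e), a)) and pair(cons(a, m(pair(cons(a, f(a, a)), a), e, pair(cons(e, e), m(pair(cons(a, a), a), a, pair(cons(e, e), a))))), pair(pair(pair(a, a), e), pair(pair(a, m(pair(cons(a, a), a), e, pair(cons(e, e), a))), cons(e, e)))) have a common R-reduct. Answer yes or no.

no — NF(t₁) = e, NF(t₂) = pair(cons(a, e), pair(pair(pair(a, a), e), pair(pair(a, a), cons(e, e))))

Reduce t₁ = m(pair(cons(m(pair(cons(a, a), a), a, pair(cons(e, e), m(pair(cons(a, a), a), cons(cons(e, e), pair(a, e)), pair(cons(e, e), a)))), e), a), e, pair(cons(e, e), a)):
1. m(pair(cons(m(pair(cons(a, a), a), a, pair(cons(e, e), m(pair(cons(a, a), a), cons(cons(e, e), pair(a, e)), pair(cons(e, e), a)))), e), a), e, pair(cons(e, e), a))  →  m(pair(cons(m(pair(cons(a, a), a), a, pair(cons(e, e), a)), e), a), e, pair(cons(e, e), a))   [R7 at 1.1.1.3.2]
2. m(pair(cons(m(pair(cons(a, a), a), a, pair(cons(e, e), a)), e), a), e, pair(cons(e, e), a))  →  m(pair(cons(a, e), a), e, pair(cons(e, e), a))   [R7 at 1.1.1]
3. m(pair(cons(a, e), a), e, pair(cons(e, e), a))  →  e   [R7 at ε]

Reduce t₂ = pair(cons(a, m(pair(cons(a, f(a, a)), a), e, pair(cons(e, e), m(pair(cons(a, a), a), a, pair(cons(e, e), a))))), pair(pair(pair(a, a), e), pair(pair(a, m(pair(cons(a, a), a), e, pair(cons(e, e), a))), cons(e, e)))):
1. pair(cons(a, m(pair(cons(a, f(a, a)), a), e, pair(cons(e, e), m(pair(cons(a, a), a), a, pair(cons(e, e), a))))), pair(pair(pair(a, a), e), pair(pair(a, m(pair(cons(a, a), a), e, pair(cons(e, e), a))), cons(e, e))))  →  pair(cons(a, m(pair(cons(a, e), a), e, pair(cons(e, e), m(pair(cons(a, a), a), a, pair(cons(e, e), a))))), pair(pair(pair(a, a), e), pair(pair(a, m(pair(cons(a, a), a), e, pair(cons(e, e), a))), cons(e, e))))   [R3 at 1.2.1.1.2]
2. pair(cons(a, m(pair(cons(a, e), a), e, pair(cons(e, e), m(pair(cons(a, a), a), a, pair(cons(e, e), a))))), pair(pair(pair(a, a), e), pair(pair(a, m(pair(cons(a, a), a), e, pair(cons(e, e), a))), cons(e, e))))  →  pair(cons(a, m(pair(cons(a, e), a), e, pair(cons(e, e), a))), pair(pair(pair(a, a), e), pair(pair(a, m(pair(cons(a, a), a), e, pair(cons(e, e), a))), cons(e, e))))   [R7 at 1.2.3.2]
3. pair(cons(a, m(pair(cons(a, e), a), e, pair(cons(e, e), a))), pair(pair(pair(a, a), e), pair(pair(a, m(pair(cons(a, a), a), e, pair(cons(e, e), a))), cons(e, e))))  →  pair(cons(a, e), pair(pair(pair(a, a), e), pair(pair(a, m(pair(cons(a, a), a), e, pair(cons(e, e), a))), cons(e, e))))   [R7 at 1.2]
4. pair(cons(a, e), pair(pair(pair(a, a), e), pair(pair(a, m(pair(cons(a, a), a), e, pair(cons(e, e), a))), cons(e, e))))  →  pair(cons(a, e), pair(pair(pair(a, a), e), pair(pair(a, a), cons(e, e))))   [R7 at 2.2.1.2]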